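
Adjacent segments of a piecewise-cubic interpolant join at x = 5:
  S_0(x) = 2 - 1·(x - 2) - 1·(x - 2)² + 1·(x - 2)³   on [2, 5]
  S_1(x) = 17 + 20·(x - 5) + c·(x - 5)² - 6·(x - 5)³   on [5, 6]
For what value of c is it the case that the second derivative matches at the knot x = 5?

S_0''(x) = -2 + 6·(x - 2), so S_0''(5) = 16. On the right, S_1''(5) = 2c, so c = 8.

8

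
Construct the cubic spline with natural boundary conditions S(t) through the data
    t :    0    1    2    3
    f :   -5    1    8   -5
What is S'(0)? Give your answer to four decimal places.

4.4000

With M_i denoting the second derivative at x_i, h_i = 1, 1, 1, and Δ_i = (y_(i+1) − y_i)/h_i = 6, 7, -13:
  1·M_0 + 4·M_1 + 1·M_2 = 6(Δ_1 - Δ_0) = 6
  1·M_1 + 4·M_2 + 1·M_3 = 6(Δ_2 - Δ_1) = -120
Natural end conditions: M_0 = M_3 = 0.
Solving the tridiagonal system: M_0 = 0, M_1 = 48/5, M_2 = -162/5, M_3 = 0.
On [0, 1], S'(t) = b_0 + 2c_0·t + 3d_0·t² with b_0 = Δ_0 - h_0(2M_0 + M_1)/6 = 22/5, c_0 = M_0/2 = 0, d_0 = (M_1 - M_0)/(6h_0) = 8/5. So S'(0) = 22/5.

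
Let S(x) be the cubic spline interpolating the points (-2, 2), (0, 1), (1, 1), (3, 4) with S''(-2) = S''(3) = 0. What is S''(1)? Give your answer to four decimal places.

Put σ_i = S'' at the i-th knot. Here h = (2, 1, 2) and Δ = (-1/2, 0, 3/2), so the interior equations h_(i-1)·σ_(i-1) + 2(h_(i-1)+h_i)·σ_i + h_i·σ_(i+1) = 6(Δ_i − Δ_(i-1)) read
  2·σ_0 + 6·σ_1 + 1·σ_2 = 6(Δ_1 - Δ_0) = 3
  1·σ_1 + 6·σ_2 + 2·σ_3 = 6(Δ_2 - Δ_1) = 9
Natural end conditions: σ_0 = σ_3 = 0.
Hence σ_0 = 0, σ_1 = 9/35, σ_2 = 51/35, σ_3 = 0.

1.4571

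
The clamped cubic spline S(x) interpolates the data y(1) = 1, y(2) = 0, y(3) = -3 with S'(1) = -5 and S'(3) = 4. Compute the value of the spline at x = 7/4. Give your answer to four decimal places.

0.3086

Write m_i for S''(x_i). With h_i = 1, 1 and divided differences Δ_i = -1, -3, the continuity of S' gives the tridiagonal system
  1·m_0 + 4·m_1 + 1·m_2 = 6(Δ_1 - Δ_0) = -12
Clamped end conditions give two more equations: 2h_0·m_0 + h_0·m_1 = 6(Δ_0 - S'(1)) = 24 and h_1·m_1 + 2h_1·m_2 = 6(S'(3) - Δ_1) = 42.
Hence m_0 = 39/2, m_1 = -15, m_2 = 57/2.
On [1, 2], S(x) = 1 - 5·(x - 1) + 39/4·(x - 1)² - 23/4·(x - 1)³.
With (x - 1) = 3/4: S(7/4) = 79/256.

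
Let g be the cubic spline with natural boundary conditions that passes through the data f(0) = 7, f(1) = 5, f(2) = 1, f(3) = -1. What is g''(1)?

Write M_i for g''(x_i). With h_i = 1, 1, 1 and divided differences Δ_i = -2, -4, -2, the continuity of g' gives the tridiagonal system
  1·M_0 + 4·M_1 + 1·M_2 = 6(Δ_1 - Δ_0) = -12
  1·M_1 + 4·M_2 + 1·M_3 = 6(Δ_2 - Δ_1) = 12
Natural end conditions: M_0 = M_3 = 0.
Solving: M_0 = 0, M_1 = -4, M_2 = 4, M_3 = 0.

-4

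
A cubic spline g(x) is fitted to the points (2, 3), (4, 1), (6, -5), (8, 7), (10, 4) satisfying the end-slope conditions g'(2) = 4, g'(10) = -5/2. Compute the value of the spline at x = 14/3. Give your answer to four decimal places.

-2.3122

With M_i denoting the second derivative at x_i, h_i = 2, 2, 2, 2, and Δ_i = (y_(i+1) − y_i)/h_i = -1, -3, 6, -3/2:
  2·M_0 + 8·M_1 + 2·M_2 = 6(Δ_1 - Δ_0) = -12
  2·M_1 + 8·M_2 + 2·M_3 = 6(Δ_2 - Δ_1) = 54
  2·M_2 + 8·M_3 + 2·M_4 = 6(Δ_3 - Δ_2) = -45
Clamped end conditions give two more equations: 2h_0·M_0 + h_0·M_1 = 6(Δ_0 - g'(2)) = -30 and h_3·M_3 + 2h_3·M_4 = 6(g'(10) - Δ_3) = -6.
Solving: M_0 = -89/14, M_1 = -16/7, M_2 = 19/2, M_3 = -61/7, M_4 = 20/7.
On [4, 6], g(x) = 1 - 65/14·(x - 4) - 8/7·(x - 4)² + 55/56·(x - 4)³.
With (x - 4) = 2/3: g(14/3) = -437/189.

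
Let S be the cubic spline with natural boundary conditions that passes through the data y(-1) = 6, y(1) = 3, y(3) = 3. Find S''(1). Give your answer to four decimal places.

1.1250

Put M_i = S'' at the i-th knot. Here h = (2, 2) and Δ = (-3/2, 0), so the interior equations h_(i-1)·M_(i-1) + 2(h_(i-1)+h_i)·M_i + h_i·M_(i+1) = 6(Δ_i − Δ_(i-1)) read
  2·M_0 + 8·M_1 + 2·M_2 = 6(Δ_1 - Δ_0) = 9
Natural end conditions: M_0 = M_2 = 0.
Solving: M_0 = 0, M_1 = 9/8, M_2 = 0.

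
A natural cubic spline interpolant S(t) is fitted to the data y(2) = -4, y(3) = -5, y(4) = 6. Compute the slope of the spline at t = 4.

With M_i denoting the second derivative at x_i, h_i = 1, 1, and Δ_i = (y_(i+1) − y_i)/h_i = -1, 11:
  1·M_0 + 4·M_1 + 1·M_2 = 6(Δ_1 - Δ_0) = 72
Natural end conditions: M_0 = M_2 = 0.
Solving the tridiagonal system: M_0 = 0, M_1 = 18, M_2 = 0.
On [3, 4], S'(t) = b_1 + 2c_1·(t - 3) + 3d_1·(t - 3)² with b_1 = Δ_1 - h_1(2M_1 + M_2)/6 = 5, c_1 = M_1/2 = 9, d_1 = (M_2 - M_1)/(6h_1) = -3. So S'(4) = 14.

14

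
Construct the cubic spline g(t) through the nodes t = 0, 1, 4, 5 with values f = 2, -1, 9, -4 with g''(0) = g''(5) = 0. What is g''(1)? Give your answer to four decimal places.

10.8727

Let m_i = g''(x_i). Step sizes h_i = 1, 3, 1; slopes of the chords Δ_i = (y_(i+1) - y_i)/h_i = -3, 10/3, -13.
  1·m_0 + 8·m_1 + 3·m_2 = 6(Δ_1 - Δ_0) = 38
  3·m_1 + 8·m_2 + 1·m_3 = 6(Δ_2 - Δ_1) = -98
Natural end conditions: m_0 = m_3 = 0.
Solving: m_0 = 0, m_1 = 598/55, m_2 = -898/55, m_3 = 0.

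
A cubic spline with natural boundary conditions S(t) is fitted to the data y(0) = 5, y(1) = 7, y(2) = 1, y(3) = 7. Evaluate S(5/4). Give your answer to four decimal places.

5.5875

With σ_i denoting the second derivative at x_i, h_i = 1, 1, 1, and Δ_i = (y_(i+1) − y_i)/h_i = 2, -6, 6:
  1·σ_0 + 4·σ_1 + 1·σ_2 = 6(Δ_1 - Δ_0) = -48
  1·σ_1 + 4·σ_2 + 1·σ_3 = 6(Δ_2 - Δ_1) = 72
Natural end conditions: σ_0 = σ_3 = 0.
Forward elimination and back-substitution give σ_0 = 0, σ_1 = -88/5, σ_2 = 112/5, σ_3 = 0.
On [1, 2], S(t) = 7 - 58/15·(t - 1) - 44/5·(t - 1)² + 20/3·(t - 1)³.
With (t - 1) = 1/4: S(5/4) = 447/80.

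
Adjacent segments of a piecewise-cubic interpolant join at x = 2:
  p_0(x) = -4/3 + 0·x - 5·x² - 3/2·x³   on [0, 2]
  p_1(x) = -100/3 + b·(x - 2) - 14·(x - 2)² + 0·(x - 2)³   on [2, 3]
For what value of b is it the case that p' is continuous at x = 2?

-38

p_0'(x) = 0 - 10·x - 9/2·x², so p_0'(2) = -38. On the right, p_1'(2) = b, so b = -38.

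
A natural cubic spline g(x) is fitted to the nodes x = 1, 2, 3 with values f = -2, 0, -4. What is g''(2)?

Put M_i = g'' at the i-th knot. Here h = (1, 1) and Δ = (2, -4), so the interior equations h_(i-1)·M_(i-1) + 2(h_(i-1)+h_i)·M_i + h_i·M_(i+1) = 6(Δ_i − Δ_(i-1)) read
  1·M_0 + 4·M_1 + 1·M_2 = 6(Δ_1 - Δ_0) = -36
Natural end conditions: M_0 = M_2 = 0.
Solving the tridiagonal system: M_0 = 0, M_1 = -9, M_2 = 0.

-9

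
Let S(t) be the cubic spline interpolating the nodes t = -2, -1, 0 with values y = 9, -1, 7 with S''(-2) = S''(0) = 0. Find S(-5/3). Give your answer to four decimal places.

4.3333

Write M_i for S''(x_i). With h_i = 1, 1 and divided differences Δ_i = -10, 8, the continuity of S' gives the tridiagonal system
  1·M_0 + 4·M_1 + 1·M_2 = 6(Δ_1 - Δ_0) = 108
Natural end conditions: M_0 = M_2 = 0.
Forward elimination and back-substitution give M_0 = 0, M_1 = 27, M_2 = 0.
On [-2, -1], S(t) = 9 - 29/2·(t + 2) + 0·(t + 2)² + 9/2·(t + 2)³.
With (t + 2) = 1/3: S(-5/3) = 13/3.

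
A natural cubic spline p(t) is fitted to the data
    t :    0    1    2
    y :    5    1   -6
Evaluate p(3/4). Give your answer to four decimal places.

Write σ_i for p''(x_i). With h_i = 1, 1 and divided differences Δ_i = -4, -7, the continuity of p' gives the tridiagonal system
  1·σ_0 + 4·σ_1 + 1·σ_2 = 6(Δ_1 - Δ_0) = -18
Natural end conditions: σ_0 = σ_2 = 0.
Solving: σ_0 = 0, σ_1 = -9/2, σ_2 = 0.
On [0, 1], p(t) = 5 - 13/4·t + 0·t² - 3/4·t³.
With t = 3/4: p(3/4) = 575/256.

2.2461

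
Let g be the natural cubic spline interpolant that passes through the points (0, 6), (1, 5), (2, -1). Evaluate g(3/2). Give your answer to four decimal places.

Put m_i = g'' at the i-th knot. Here h = (1, 1) and Δ = (-1, -6), so the interior equations h_(i-1)·m_(i-1) + 2(h_(i-1)+h_i)·m_i + h_i·m_(i+1) = 6(Δ_i − Δ_(i-1)) read
  1·m_0 + 4·m_1 + 1·m_2 = 6(Δ_1 - Δ_0) = -30
Natural end conditions: m_0 = m_2 = 0.
Hence m_0 = 0, m_1 = -15/2, m_2 = 0.
On [1, 2], g(t) = 5 - 7/2·(t - 1) - 15/4·(t - 1)² + 5/4·(t - 1)³.
With (t - 1) = 1/2: g(3/2) = 79/32.

2.4688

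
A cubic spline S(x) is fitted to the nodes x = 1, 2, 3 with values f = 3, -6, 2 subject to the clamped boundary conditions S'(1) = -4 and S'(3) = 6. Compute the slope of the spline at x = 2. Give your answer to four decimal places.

-1.2500

Let σ_i = S''(x_i). Step sizes h_i = 1, 1; slopes of the chords Δ_i = (y_(i+1) - y_i)/h_i = -9, 8.
  1·σ_0 + 4·σ_1 + 1·σ_2 = 6(Δ_1 - Δ_0) = 102
Clamped end conditions give two more equations: 2h_0·σ_0 + h_0·σ_1 = 6(Δ_0 - S'(1)) = -30 and h_1·σ_1 + 2h_1·σ_2 = 6(S'(3) - Δ_1) = -12.
Solving the tridiagonal system: σ_0 = -71/2, σ_1 = 41, σ_2 = -53/2.
On [2, 3], S'(x) = b_1 + 2c_1·(x - 2) + 3d_1·(x - 2)² with b_1 = Δ_1 - h_1(2σ_1 + σ_2)/6 = -5/4, c_1 = σ_1/2 = 41/2, d_1 = (σ_2 - σ_1)/(6h_1) = -45/4. So S'(2) = -5/4.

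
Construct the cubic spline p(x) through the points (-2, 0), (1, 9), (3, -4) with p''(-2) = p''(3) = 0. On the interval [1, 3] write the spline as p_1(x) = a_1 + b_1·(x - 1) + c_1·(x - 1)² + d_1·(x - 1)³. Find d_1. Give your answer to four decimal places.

Write σ_i for p''(x_i). With h_i = 3, 2 and divided differences Δ_i = 3, -13/2, the continuity of p' gives the tridiagonal system
  3·σ_0 + 10·σ_1 + 2·σ_2 = 6(Δ_1 - Δ_0) = -57
Natural end conditions: σ_0 = σ_2 = 0.
Solving: σ_0 = 0, σ_1 = -57/10, σ_2 = 0.
On [1, 3], with p_1(x) = a_1 + b_1·(x - 1) + c_1·(x - 1)² + d_1·(x - 1)³: c_1 = σ_1/2 = -57/20, d_1 = (σ_2 - σ_1)/(6h_1) = 19/40, b_1 = Δ_1 - h_1(2σ_1 + σ_2)/6 = -27/10.

0.4750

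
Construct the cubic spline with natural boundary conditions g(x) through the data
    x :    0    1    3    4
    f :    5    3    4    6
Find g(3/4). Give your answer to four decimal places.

Put m_i = g'' at the i-th knot. Here h = (1, 2, 1) and Δ = (-2, 1/2, 2), so the interior equations h_(i-1)·m_(i-1) + 2(h_(i-1)+h_i)·m_i + h_i·m_(i+1) = 6(Δ_i − Δ_(i-1)) read
  1·m_0 + 6·m_1 + 2·m_2 = 6(Δ_1 - Δ_0) = 15
  2·m_1 + 6·m_2 + 1·m_3 = 6(Δ_2 - Δ_1) = 9
Natural end conditions: m_0 = m_3 = 0.
Solving: m_0 = 0, m_1 = 9/4, m_2 = 3/4, m_3 = 0.
On [0, 1], g(x) = 5 - 19/8·x + 0·x² + 3/8·x³.
With x = 3/4: g(3/4) = 1729/512.

3.3770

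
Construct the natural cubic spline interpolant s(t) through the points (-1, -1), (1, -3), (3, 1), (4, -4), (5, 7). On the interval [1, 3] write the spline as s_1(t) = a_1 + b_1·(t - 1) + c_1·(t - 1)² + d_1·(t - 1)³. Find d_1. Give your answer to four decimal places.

-1.5863

Write M_i for s''(x_i). With h_i = 2, 2, 1, 1 and divided differences Δ_i = -1, 2, -5, 11, the continuity of s' gives the tridiagonal system
  2·M_0 + 8·M_1 + 2·M_2 = 6(Δ_1 - Δ_0) = 18
  2·M_1 + 6·M_2 + 1·M_3 = 6(Δ_2 - Δ_1) = -42
  1·M_2 + 4·M_3 + 1·M_4 = 6(Δ_3 - Δ_2) = 96
Natural end conditions: M_0 = M_4 = 0.
Hence M_0 = 0, M_1 = 157/28, M_2 = -94/7, M_3 = 383/14, M_4 = 0.
On [1, 3], with s_1(t) = a_1 + b_1·(t - 1) + c_1·(t - 1)² + d_1·(t - 1)³: c_1 = M_1/2 = 157/56, d_1 = (M_2 - M_1)/(6h_1) = -533/336, b_1 = Δ_1 - h_1(2M_1 + M_2)/6 = 115/42.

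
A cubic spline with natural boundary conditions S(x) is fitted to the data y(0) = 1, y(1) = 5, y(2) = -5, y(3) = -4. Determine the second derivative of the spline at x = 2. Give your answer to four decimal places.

23.2000

Write M_i for S''(x_i). With h_i = 1, 1, 1 and divided differences Δ_i = 4, -10, 1, the continuity of S' gives the tridiagonal system
  1·M_0 + 4·M_1 + 1·M_2 = 6(Δ_1 - Δ_0) = -84
  1·M_1 + 4·M_2 + 1·M_3 = 6(Δ_2 - Δ_1) = 66
Natural end conditions: M_0 = M_3 = 0.
Hence M_0 = 0, M_1 = -134/5, M_2 = 116/5, M_3 = 0.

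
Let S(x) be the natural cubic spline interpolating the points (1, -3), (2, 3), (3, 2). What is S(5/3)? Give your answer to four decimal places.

Put m_i = S'' at the i-th knot. Here h = (1, 1) and Δ = (6, -1), so the interior equations h_(i-1)·m_(i-1) + 2(h_(i-1)+h_i)·m_i + h_i·m_(i+1) = 6(Δ_i − Δ_(i-1)) read
  1·m_0 + 4·m_1 + 1·m_2 = 6(Δ_1 - Δ_0) = -42
Natural end conditions: m_0 = m_2 = 0.
Solving: m_0 = 0, m_1 = -21/2, m_2 = 0.
On [1, 2], S(x) = -3 + 31/4·(x - 1) + 0·(x - 1)² - 7/4·(x - 1)³.
With (x - 1) = 2/3: S(5/3) = 89/54.

1.6481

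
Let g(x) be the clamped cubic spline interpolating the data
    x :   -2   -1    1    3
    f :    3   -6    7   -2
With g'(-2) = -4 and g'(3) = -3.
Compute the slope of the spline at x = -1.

Put M_i = g'' at the i-th knot. Here h = (1, 2, 2) and Δ = (-9, 13/2, -9/2), so the interior equations h_(i-1)·M_(i-1) + 2(h_(i-1)+h_i)·M_i + h_i·M_(i+1) = 6(Δ_i − Δ_(i-1)) read
  1·M_0 + 6·M_1 + 2·M_2 = 6(Δ_1 - Δ_0) = 93
  2·M_1 + 8·M_2 + 2·M_3 = 6(Δ_2 - Δ_1) = -66
Clamped end conditions give two more equations: 2h_0·M_0 + h_0·M_1 = 6(Δ_0 - g'(-2)) = -30 and h_2·M_2 + 2h_2·M_3 = 6(g'(3) - Δ_2) = 9.
Solving the tridiagonal system: M_0 = -28, M_1 = 26, M_2 = -35/2, M_3 = 11.
On [-1, 1], g'(x) = b_1 + 2c_1·(x + 1) + 3d_1·(x + 1)² with b_1 = Δ_1 - h_1(2M_1 + M_2)/6 = -5, c_1 = M_1/2 = 13, d_1 = (M_2 - M_1)/(6h_1) = -29/8. So g'(-1) = -5.

-5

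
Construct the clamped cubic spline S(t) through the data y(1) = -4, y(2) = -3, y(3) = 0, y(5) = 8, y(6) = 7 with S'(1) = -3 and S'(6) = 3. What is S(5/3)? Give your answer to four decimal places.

With M_i denoting the second derivative at x_i, h_i = 1, 1, 2, 1, and Δ_i = (y_(i+1) − y_i)/h_i = 1, 3, 4, -1:
  1·M_0 + 4·M_1 + 1·M_2 = 6(Δ_1 - Δ_0) = 12
  1·M_1 + 6·M_2 + 2·M_3 = 6(Δ_2 - Δ_1) = 6
  2·M_2 + 6·M_3 + 1·M_4 = 6(Δ_3 - Δ_2) = -30
Clamped end conditions give two more equations: 2h_0·M_0 + h_0·M_1 = 6(Δ_0 - S'(1)) = 24 and h_3·M_3 + 2h_3·M_4 = 6(S'(6) - Δ_3) = 24.
Hence M_0 = 807/64, M_1 = -39/32, M_2 = 273/64, M_3 = -147/16, M_4 = 531/32.
On [1, 2], S(t) = -4 - 3·(t - 1) + 807/128·(t - 1)² - 295/128·(t - 1)³.
With (t - 1) = 2/3: S(5/3) = -3353/864.

-3.8808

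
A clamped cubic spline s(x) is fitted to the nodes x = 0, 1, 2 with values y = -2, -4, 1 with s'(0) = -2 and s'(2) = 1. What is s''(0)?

Put m_i = s'' at the i-th knot. Here h = (1, 1) and Δ = (-2, 5), so the interior equations h_(i-1)·m_(i-1) + 2(h_(i-1)+h_i)·m_i + h_i·m_(i+1) = 6(Δ_i − Δ_(i-1)) read
  1·m_0 + 4·m_1 + 1·m_2 = 6(Δ_1 - Δ_0) = 42
Clamped end conditions give two more equations: 2h_0·m_0 + h_0·m_1 = 6(Δ_0 - s'(0)) = 0 and h_1·m_1 + 2h_1·m_2 = 6(s'(2) - Δ_1) = -24.
Solving: m_0 = -9, m_1 = 18, m_2 = -21.

-9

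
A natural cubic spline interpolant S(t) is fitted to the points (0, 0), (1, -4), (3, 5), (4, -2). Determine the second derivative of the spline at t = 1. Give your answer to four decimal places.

13.8750

Write M_i for S''(x_i). With h_i = 1, 2, 1 and divided differences Δ_i = -4, 9/2, -7, the continuity of S' gives the tridiagonal system
  1·M_0 + 6·M_1 + 2·M_2 = 6(Δ_1 - Δ_0) = 51
  2·M_1 + 6·M_2 + 1·M_3 = 6(Δ_2 - Δ_1) = -69
Natural end conditions: M_0 = M_3 = 0.
Solving the tridiagonal system: M_0 = 0, M_1 = 111/8, M_2 = -129/8, M_3 = 0.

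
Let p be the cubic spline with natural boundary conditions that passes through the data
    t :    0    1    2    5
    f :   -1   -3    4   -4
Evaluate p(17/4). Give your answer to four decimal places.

1.2434

Write σ_i for p''(x_i). With h_i = 1, 1, 3 and divided differences Δ_i = -2, 7, -8/3, the continuity of p' gives the tridiagonal system
  1·σ_0 + 4·σ_1 + 1·σ_2 = 6(Δ_1 - Δ_0) = 54
  1·σ_1 + 8·σ_2 + 3·σ_3 = 6(Δ_2 - Δ_1) = -58
Natural end conditions: σ_0 = σ_3 = 0.
Hence σ_0 = 0, σ_1 = 490/31, σ_2 = -286/31, σ_3 = 0.
On [2, 5], p(t) = 4 + 610/93·(t - 2) - 143/31·(t - 2)² + 143/279·(t - 2)³.
With (t - 2) = 9/4: p(17/4) = 2467/1984.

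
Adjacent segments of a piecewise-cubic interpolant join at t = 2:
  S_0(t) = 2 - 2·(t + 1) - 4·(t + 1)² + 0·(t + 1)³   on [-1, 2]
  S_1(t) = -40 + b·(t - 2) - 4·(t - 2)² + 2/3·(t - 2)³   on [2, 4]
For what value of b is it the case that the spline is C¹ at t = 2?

S_0'(t) = -2 - 8·(t + 1) + 0·(t + 1)², so S_0'(2) = -26. On the right, S_1'(2) = b, so b = -26.

-26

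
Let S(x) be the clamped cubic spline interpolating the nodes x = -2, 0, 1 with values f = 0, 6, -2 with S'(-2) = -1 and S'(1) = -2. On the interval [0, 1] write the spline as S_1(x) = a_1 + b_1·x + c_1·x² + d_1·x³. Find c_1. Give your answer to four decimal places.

-10.6667

Put m_i = S'' at the i-th knot. Here h = (2, 1) and Δ = (3, -8), so the interior equations h_(i-1)·m_(i-1) + 2(h_(i-1)+h_i)·m_i + h_i·m_(i+1) = 6(Δ_i − Δ_(i-1)) read
  2·m_0 + 6·m_1 + 1·m_2 = 6(Δ_1 - Δ_0) = -66
Clamped end conditions give two more equations: 2h_0·m_0 + h_0·m_1 = 6(Δ_0 - S'(-2)) = 24 and h_1·m_1 + 2h_1·m_2 = 6(S'(1) - Δ_1) = 36.
Forward elimination and back-substitution give m_0 = 50/3, m_1 = -64/3, m_2 = 86/3.
On [0, 1], with S_1(x) = a_1 + b_1·x + c_1·x² + d_1·x³: c_1 = m_1/2 = -32/3, d_1 = (m_2 - m_1)/(6h_1) = 25/3, b_1 = Δ_1 - h_1(2m_1 + m_2)/6 = -17/3.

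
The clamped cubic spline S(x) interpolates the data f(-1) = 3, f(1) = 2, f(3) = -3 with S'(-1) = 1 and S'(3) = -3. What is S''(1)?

-1

With σ_i denoting the second derivative at x_i, h_i = 2, 2, and Δ_i = (y_(i+1) − y_i)/h_i = -1/2, -5/2:
  2·σ_0 + 8·σ_1 + 2·σ_2 = 6(Δ_1 - Δ_0) = -12
Clamped end conditions give two more equations: 2h_0·σ_0 + h_0·σ_1 = 6(Δ_0 - S'(-1)) = -9 and h_1·σ_1 + 2h_1·σ_2 = 6(S'(3) - Δ_1) = -3.
Solving the tridiagonal system: σ_0 = -7/4, σ_1 = -1, σ_2 = -1/4.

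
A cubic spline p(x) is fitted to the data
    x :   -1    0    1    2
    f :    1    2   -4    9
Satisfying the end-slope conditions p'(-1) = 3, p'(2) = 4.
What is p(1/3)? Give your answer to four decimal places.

Put m_i = p'' at the i-th knot. Here h = (1, 1, 1) and Δ = (1, -6, 13), so the interior equations h_(i-1)·m_(i-1) + 2(h_(i-1)+h_i)·m_i + h_i·m_(i+1) = 6(Δ_i − Δ_(i-1)) read
  1·m_0 + 4·m_1 + 1·m_2 = 6(Δ_1 - Δ_0) = -42
  1·m_1 + 4·m_2 + 1·m_3 = 6(Δ_2 - Δ_1) = 114
Clamped end conditions give two more equations: 2h_0·m_0 + h_0·m_1 = 6(Δ_0 - p'(-1)) = -12 and h_2·m_2 + 2h_2·m_3 = 6(p'(2) - Δ_2) = -54.
Forward elimination and back-substitution give m_0 = 88/15, m_1 = -356/15, m_2 = 706/15, m_3 = -758/15.
On [0, 1], p(x) = 2 - 89/15·x - 178/15·x² + 59/5·x³.
With x = 1/3: p(1/3) = -116/135.

-0.8593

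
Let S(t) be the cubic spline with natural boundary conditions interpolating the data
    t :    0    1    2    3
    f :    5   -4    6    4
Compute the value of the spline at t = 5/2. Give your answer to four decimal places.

Put m_i = S'' at the i-th knot. Here h = (1, 1, 1) and Δ = (-9, 10, -2), so the interior equations h_(i-1)·m_(i-1) + 2(h_(i-1)+h_i)·m_i + h_i·m_(i+1) = 6(Δ_i − Δ_(i-1)) read
  1·m_0 + 4·m_1 + 1·m_2 = 6(Δ_1 - Δ_0) = 114
  1·m_1 + 4·m_2 + 1·m_3 = 6(Δ_2 - Δ_1) = -72
Natural end conditions: m_0 = m_3 = 0.
Solving: m_0 = 0, m_1 = 176/5, m_2 = -134/5, m_3 = 0.
On [2, 3], S(t) = 6 + 104/15·(t - 2) - 67/5·(t - 2)² + 67/15·(t - 2)³.
With (t - 2) = 1/2: S(5/2) = 267/40.

6.6750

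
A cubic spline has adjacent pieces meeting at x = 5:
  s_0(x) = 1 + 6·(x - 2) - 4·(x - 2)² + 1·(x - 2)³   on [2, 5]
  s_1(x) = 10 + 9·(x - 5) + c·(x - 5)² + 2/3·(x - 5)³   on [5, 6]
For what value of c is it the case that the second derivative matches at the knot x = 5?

s_0''(x) = -8 + 6·(x - 2), so s_0''(5) = 10. On the right, s_1''(5) = 2c, so c = 5.

5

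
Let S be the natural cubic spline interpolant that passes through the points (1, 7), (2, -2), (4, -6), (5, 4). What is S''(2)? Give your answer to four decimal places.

3.3750

Write m_i for S''(x_i). With h_i = 1, 2, 1 and divided differences Δ_i = -9, -2, 10, the continuity of S' gives the tridiagonal system
  1·m_0 + 6·m_1 + 2·m_2 = 6(Δ_1 - Δ_0) = 42
  2·m_1 + 6·m_2 + 1·m_3 = 6(Δ_2 - Δ_1) = 72
Natural end conditions: m_0 = m_3 = 0.
Hence m_0 = 0, m_1 = 27/8, m_2 = 87/8, m_3 = 0.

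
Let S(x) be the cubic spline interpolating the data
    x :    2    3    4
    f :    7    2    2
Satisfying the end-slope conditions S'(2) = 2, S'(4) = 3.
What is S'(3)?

Put m_i = S'' at the i-th knot. Here h = (1, 1) and Δ = (-5, 0), so the interior equations h_(i-1)·m_(i-1) + 2(h_(i-1)+h_i)·m_i + h_i·m_(i+1) = 6(Δ_i − Δ_(i-1)) read
  1·m_0 + 4·m_1 + 1·m_2 = 6(Δ_1 - Δ_0) = 30
Clamped end conditions give two more equations: 2h_0·m_0 + h_0·m_1 = 6(Δ_0 - S'(2)) = -42 and h_1·m_1 + 2h_1·m_2 = 6(S'(4) - Δ_1) = 18.
Solving: m_0 = -28, m_1 = 14, m_2 = 2.
On [3, 4], S'(x) = b_1 + 2c_1·(x - 3) + 3d_1·(x - 3)² with b_1 = Δ_1 - h_1(2m_1 + m_2)/6 = -5, c_1 = m_1/2 = 7, d_1 = (m_2 - m_1)/(6h_1) = -2. So S'(3) = -5.

-5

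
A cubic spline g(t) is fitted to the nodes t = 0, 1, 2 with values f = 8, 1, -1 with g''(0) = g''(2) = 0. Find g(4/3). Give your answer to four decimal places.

-0.1296

With σ_i denoting the second derivative at x_i, h_i = 1, 1, and Δ_i = (y_(i+1) − y_i)/h_i = -7, -2:
  1·σ_0 + 4·σ_1 + 1·σ_2 = 6(Δ_1 - Δ_0) = 30
Natural end conditions: σ_0 = σ_2 = 0.
Solving the tridiagonal system: σ_0 = 0, σ_1 = 15/2, σ_2 = 0.
On [1, 2], g(t) = 1 - 9/2·(t - 1) + 15/4·(t - 1)² - 5/4·(t - 1)³.
With (t - 1) = 1/3: g(4/3) = -7/54.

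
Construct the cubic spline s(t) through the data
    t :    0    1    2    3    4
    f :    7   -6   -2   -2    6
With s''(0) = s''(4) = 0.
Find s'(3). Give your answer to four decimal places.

With m_i denoting the second derivative at x_i, h_i = 1, 1, 1, 1, and Δ_i = (y_(i+1) − y_i)/h_i = -13, 4, 0, 8:
  1·m_0 + 4·m_1 + 1·m_2 = 6(Δ_1 - Δ_0) = 102
  1·m_1 + 4·m_2 + 1·m_3 = 6(Δ_2 - Δ_1) = -24
  1·m_2 + 4·m_3 + 1·m_4 = 6(Δ_3 - Δ_2) = 48
Natural end conditions: m_0 = m_4 = 0.
Forward elimination and back-substitution give m_0 = 0, m_1 = 837/28, m_2 = -123/7, m_3 = 459/28, m_4 = 0.
On [3, 4], s'(t) = b_3 + 2c_3·(t - 3) + 3d_3·(t - 3)² with b_3 = Δ_3 - h_3(2m_3 + m_4)/6 = 71/28, c_3 = m_3/2 = 459/56, d_3 = (m_4 - m_3)/(6h_3) = -153/56. So s'(3) = 71/28.

2.5357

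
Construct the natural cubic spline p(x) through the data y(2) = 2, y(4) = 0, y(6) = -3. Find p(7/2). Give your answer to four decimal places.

0.5820

Let m_i = p''(x_i). Step sizes h_i = 2, 2; slopes of the chords Δ_i = (y_(i+1) - y_i)/h_i = -1, -3/2.
  2·m_0 + 8·m_1 + 2·m_2 = 6(Δ_1 - Δ_0) = -3
Natural end conditions: m_0 = m_2 = 0.
Hence m_0 = 0, m_1 = -3/8, m_2 = 0.
On [2, 4], p(x) = 2 - 7/8·(x - 2) + 0·(x - 2)² - 1/32·(x - 2)³.
With (x - 2) = 3/2: p(7/2) = 149/256.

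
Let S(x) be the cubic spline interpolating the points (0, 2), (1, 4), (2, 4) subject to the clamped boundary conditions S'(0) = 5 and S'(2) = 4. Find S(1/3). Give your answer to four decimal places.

Put σ_i = S'' at the i-th knot. Here h = (1, 1) and Δ = (2, 0), so the interior equations h_(i-1)·σ_(i-1) + 2(h_(i-1)+h_i)·σ_i + h_i·σ_(i+1) = 6(Δ_i − Δ_(i-1)) read
  1·σ_0 + 4·σ_1 + 1·σ_2 = 6(Δ_1 - Δ_0) = -12
Clamped end conditions give two more equations: 2h_0·σ_0 + h_0·σ_1 = 6(Δ_0 - S'(0)) = -18 and h_1·σ_1 + 2h_1·σ_2 = 6(S'(2) - Δ_1) = 24.
Hence σ_0 = -13/2, σ_1 = -5, σ_2 = 29/2.
On [0, 1], S(x) = 2 + 5·x - 13/4·x² + 1/4·x³.
With x = 1/3: S(1/3) = 179/54.

3.3148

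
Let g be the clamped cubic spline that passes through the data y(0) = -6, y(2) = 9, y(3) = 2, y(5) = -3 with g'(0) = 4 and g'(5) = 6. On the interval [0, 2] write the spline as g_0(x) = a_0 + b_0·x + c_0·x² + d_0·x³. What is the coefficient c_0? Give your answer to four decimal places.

7.7188

Write M_i for g''(x_i). With h_i = 2, 1, 2 and divided differences Δ_i = 15/2, -7, -5/2, the continuity of g' gives the tridiagonal system
  2·M_0 + 6·M_1 + 1·M_2 = 6(Δ_1 - Δ_0) = -87
  1·M_1 + 6·M_2 + 2·M_3 = 6(Δ_2 - Δ_1) = 27
Clamped end conditions give two more equations: 2h_0·M_0 + h_0·M_1 = 6(Δ_0 - g'(0)) = 21 and h_2·M_2 + 2h_2·M_3 = 6(g'(5) - Δ_2) = 51.
Hence M_0 = 247/16, M_1 = -163/8, M_2 = 35/8, M_3 = 169/16.
On [0, 2], with g_0(x) = a_0 + b_0·x + c_0·x² + d_0·x³: c_0 = M_0/2 = 247/32, d_0 = (M_1 - M_0)/(6h_0) = -191/64, b_0 = Δ_0 - h_0(2M_0 + M_1)/6 = 4.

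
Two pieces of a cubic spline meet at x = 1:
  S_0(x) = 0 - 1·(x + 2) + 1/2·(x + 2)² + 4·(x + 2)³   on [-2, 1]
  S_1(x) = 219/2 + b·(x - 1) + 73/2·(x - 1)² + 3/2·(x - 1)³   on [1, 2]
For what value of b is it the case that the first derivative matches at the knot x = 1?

S_0'(x) = -1 + 1·(x + 2) + 12·(x + 2)², so S_0'(1) = 110. On the right, S_1'(1) = b, so b = 110.

110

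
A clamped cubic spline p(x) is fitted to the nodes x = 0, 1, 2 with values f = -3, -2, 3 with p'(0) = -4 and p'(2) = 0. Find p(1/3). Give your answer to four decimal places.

Put σ_i = p'' at the i-th knot. Here h = (1, 1) and Δ = (1, 5), so the interior equations h_(i-1)·σ_(i-1) + 2(h_(i-1)+h_i)·σ_i + h_i·σ_(i+1) = 6(Δ_i − Δ_(i-1)) read
  1·σ_0 + 4·σ_1 + 1·σ_2 = 6(Δ_1 - Δ_0) = 24
Clamped end conditions give two more equations: 2h_0·σ_0 + h_0·σ_1 = 6(Δ_0 - p'(0)) = 30 and h_1·σ_1 + 2h_1·σ_2 = 6(p'(2) - Δ_1) = -30.
Hence σ_0 = 11, σ_1 = 8, σ_2 = -19.
On [0, 1], p(x) = -3 - 4·x + 11/2·x² - 1/2·x³.
With x = 1/3: p(1/3) = -101/27.

-3.7407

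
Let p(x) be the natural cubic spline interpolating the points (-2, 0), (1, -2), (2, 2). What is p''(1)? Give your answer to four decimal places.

3.5000

Write M_i for p''(x_i). With h_i = 3, 1 and divided differences Δ_i = -2/3, 4, the continuity of p' gives the tridiagonal system
  3·M_0 + 8·M_1 + 1·M_2 = 6(Δ_1 - Δ_0) = 28
Natural end conditions: M_0 = M_2 = 0.
Hence M_0 = 0, M_1 = 7/2, M_2 = 0.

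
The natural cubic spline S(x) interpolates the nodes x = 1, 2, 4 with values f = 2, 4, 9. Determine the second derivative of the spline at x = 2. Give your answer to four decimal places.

With σ_i denoting the second derivative at x_i, h_i = 1, 2, and Δ_i = (y_(i+1) − y_i)/h_i = 2, 5/2:
  1·σ_0 + 6·σ_1 + 2·σ_2 = 6(Δ_1 - Δ_0) = 3
Natural end conditions: σ_0 = σ_2 = 0.
Solving the tridiagonal system: σ_0 = 0, σ_1 = 1/2, σ_2 = 0.

0.5000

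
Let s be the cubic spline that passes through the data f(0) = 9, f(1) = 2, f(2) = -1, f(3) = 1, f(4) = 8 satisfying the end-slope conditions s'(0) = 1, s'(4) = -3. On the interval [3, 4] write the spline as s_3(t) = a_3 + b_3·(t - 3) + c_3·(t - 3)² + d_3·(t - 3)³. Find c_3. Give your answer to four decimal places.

8.6071

With M_i denoting the second derivative at x_i, h_i = 1, 1, 1, 1, and Δ_i = (y_(i+1) − y_i)/h_i = -7, -3, 2, 7:
  1·M_0 + 4·M_1 + 1·M_2 = 6(Δ_1 - Δ_0) = 24
  1·M_1 + 4·M_2 + 1·M_3 = 6(Δ_2 - Δ_1) = 30
  1·M_2 + 4·M_3 + 1·M_4 = 6(Δ_3 - Δ_2) = 30
Clamped end conditions give two more equations: 2h_0·M_0 + h_0·M_1 = 6(Δ_0 - s'(0)) = -48 and h_3·M_3 + 2h_3·M_4 = 6(s'(4) - Δ_3) = -60.
Solving: M_0 = -865/28, M_1 = 193/14, M_2 = -1/4, M_3 = 241/14, M_4 = -1081/28.
On [3, 4], with s_3(t) = a_3 + b_3·(t - 3) + c_3·(t - 3)² + d_3·(t - 3)³: c_3 = M_3/2 = 241/28, d_3 = (M_4 - M_3)/(6h_3) = -521/56, b_3 = Δ_3 - h_3(2M_3 + M_4)/6 = 431/56.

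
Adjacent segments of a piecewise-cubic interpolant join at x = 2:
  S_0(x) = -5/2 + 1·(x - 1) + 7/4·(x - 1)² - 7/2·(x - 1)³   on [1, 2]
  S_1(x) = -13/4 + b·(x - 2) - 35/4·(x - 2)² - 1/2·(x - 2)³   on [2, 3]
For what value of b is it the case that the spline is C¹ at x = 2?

-6

S_0'(x) = 1 + 7/2·(x - 1) - 21/2·(x - 1)², so S_0'(2) = -6. On the right, S_1'(2) = b, so b = -6.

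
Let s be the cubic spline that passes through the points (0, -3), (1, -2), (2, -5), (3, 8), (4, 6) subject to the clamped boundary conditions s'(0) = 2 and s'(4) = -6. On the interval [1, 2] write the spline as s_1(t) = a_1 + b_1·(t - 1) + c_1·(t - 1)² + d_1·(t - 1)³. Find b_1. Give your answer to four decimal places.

-3.5893

Write M_i for s''(x_i). With h_i = 1, 1, 1, 1 and divided differences Δ_i = 1, -3, 13, -2, the continuity of s' gives the tridiagonal system
  1·M_0 + 4·M_1 + 1·M_2 = 6(Δ_1 - Δ_0) = -24
  1·M_1 + 4·M_2 + 1·M_3 = 6(Δ_2 - Δ_1) = 96
  1·M_2 + 4·M_3 + 1·M_4 = 6(Δ_3 - Δ_2) = -90
Clamped end conditions give two more equations: 2h_0·M_0 + h_0·M_1 = 6(Δ_0 - s'(0)) = -6 and h_3·M_3 + 2h_3·M_4 = 6(s'(4) - Δ_3) = -24.
Forward elimination and back-substitution give M_0 = 145/28, M_1 = -229/14, M_2 = 145/4, M_3 = -457/14, M_4 = 121/28.
On [1, 2], with s_1(t) = a_1 + b_1·(t - 1) + c_1·(t - 1)² + d_1·(t - 1)³: c_1 = M_1/2 = -229/28, d_1 = (M_2 - M_1)/(6h_1) = 491/56, b_1 = Δ_1 - h_1(2M_1 + M_2)/6 = -201/56.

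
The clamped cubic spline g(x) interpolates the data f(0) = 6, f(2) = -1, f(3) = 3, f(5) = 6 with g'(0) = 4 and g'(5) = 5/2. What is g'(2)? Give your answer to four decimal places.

0.1563

Put M_i = g'' at the i-th knot. Here h = (2, 1, 2) and Δ = (-7/2, 4, 3/2), so the interior equations h_(i-1)·M_(i-1) + 2(h_(i-1)+h_i)·M_i + h_i·M_(i+1) = 6(Δ_i − Δ_(i-1)) read
  2·M_0 + 6·M_1 + 1·M_2 = 6(Δ_1 - Δ_0) = 45
  1·M_1 + 6·M_2 + 2·M_3 = 6(Δ_2 - Δ_1) = -15
Clamped end conditions give two more equations: 2h_0·M_0 + h_0·M_1 = 6(Δ_0 - g'(0)) = -45 and h_2·M_2 + 2h_2·M_3 = 6(g'(5) - Δ_2) = 6.
Hence M_0 = -597/32, M_1 = 237/16, M_2 = -105/16, M_3 = 153/32.
On [2, 3], g'(x) = b_1 + 2c_1·(x - 2) + 3d_1·(x - 2)² with b_1 = Δ_1 - h_1(2M_1 + M_2)/6 = 5/32, c_1 = M_1/2 = 237/32, d_1 = (M_2 - M_1)/(6h_1) = -57/16. So g'(2) = 5/32.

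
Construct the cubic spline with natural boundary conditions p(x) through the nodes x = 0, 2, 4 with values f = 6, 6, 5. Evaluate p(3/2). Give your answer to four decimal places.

6.0820

Write M_i for p''(x_i). With h_i = 2, 2 and divided differences Δ_i = 0, -1/2, the continuity of p' gives the tridiagonal system
  2·M_0 + 8·M_1 + 2·M_2 = 6(Δ_1 - Δ_0) = -3
Natural end conditions: M_0 = M_2 = 0.
Hence M_0 = 0, M_1 = -3/8, M_2 = 0.
On [0, 2], p(x) = 6 + 1/8·x + 0·x² - 1/32·x³.
With x = 3/2: p(3/2) = 1557/256.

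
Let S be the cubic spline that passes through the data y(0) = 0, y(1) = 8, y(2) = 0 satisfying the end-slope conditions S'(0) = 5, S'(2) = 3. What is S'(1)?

Write M_i for S''(x_i). With h_i = 1, 1 and divided differences Δ_i = 8, -8, the continuity of S' gives the tridiagonal system
  1·M_0 + 4·M_1 + 1·M_2 = 6(Δ_1 - Δ_0) = -96
Clamped end conditions give two more equations: 2h_0·M_0 + h_0·M_1 = 6(Δ_0 - S'(0)) = 18 and h_1·M_1 + 2h_1·M_2 = 6(S'(2) - Δ_1) = 66.
Hence M_0 = 32, M_1 = -46, M_2 = 56.
On [1, 2], S'(x) = b_1 + 2c_1·(x - 1) + 3d_1·(x - 1)² with b_1 = Δ_1 - h_1(2M_1 + M_2)/6 = -2, c_1 = M_1/2 = -23, d_1 = (M_2 - M_1)/(6h_1) = 17. So S'(1) = -2.

-2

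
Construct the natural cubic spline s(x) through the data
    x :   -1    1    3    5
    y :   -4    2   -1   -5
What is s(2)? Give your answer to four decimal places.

1.2500

Let M_i = s''(x_i). Step sizes h_i = 2, 2, 2; slopes of the chords Δ_i = (y_(i+1) - y_i)/h_i = 3, -3/2, -2.
  2·M_0 + 8·M_1 + 2·M_2 = 6(Δ_1 - Δ_0) = -27
  2·M_1 + 8·M_2 + 2·M_3 = 6(Δ_2 - Δ_1) = -3
Natural end conditions: M_0 = M_3 = 0.
Solving: M_0 = 0, M_1 = -7/2, M_2 = 1/2, M_3 = 0.
On [1, 3], s(x) = 2 + 2/3·(x - 1) - 7/4·(x - 1)² + 1/3·(x - 1)³.
With (x - 1) = 1: s(2) = 5/4.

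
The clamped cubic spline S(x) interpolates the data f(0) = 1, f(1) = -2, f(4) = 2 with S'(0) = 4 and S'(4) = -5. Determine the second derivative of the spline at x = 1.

11

Let σ_i = S''(x_i). Step sizes h_i = 1, 3; slopes of the chords Δ_i = (y_(i+1) - y_i)/h_i = -3, 4/3.
  1·σ_0 + 8·σ_1 + 3·σ_2 = 6(Δ_1 - Δ_0) = 26
Clamped end conditions give two more equations: 2h_0·σ_0 + h_0·σ_1 = 6(Δ_0 - S'(0)) = -42 and h_1·σ_1 + 2h_1·σ_2 = 6(S'(4) - Δ_1) = -38.
Solving: σ_0 = -53/2, σ_1 = 11, σ_2 = -71/6.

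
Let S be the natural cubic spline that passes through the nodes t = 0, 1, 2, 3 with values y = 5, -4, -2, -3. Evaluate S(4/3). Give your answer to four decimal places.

-4.0395

Let m_i = S''(x_i). Step sizes h_i = 1, 1, 1; slopes of the chords Δ_i = (y_(i+1) - y_i)/h_i = -9, 2, -1.
  1·m_0 + 4·m_1 + 1·m_2 = 6(Δ_1 - Δ_0) = 66
  1·m_1 + 4·m_2 + 1·m_3 = 6(Δ_2 - Δ_1) = -18
Natural end conditions: m_0 = m_3 = 0.
Hence m_0 = 0, m_1 = 94/5, m_2 = -46/5, m_3 = 0.
On [1, 2], S(t) = -4 - 41/15·(t - 1) + 47/5·(t - 1)² - 14/3·(t - 1)³.
With (t - 1) = 1/3: S(4/3) = -1636/405.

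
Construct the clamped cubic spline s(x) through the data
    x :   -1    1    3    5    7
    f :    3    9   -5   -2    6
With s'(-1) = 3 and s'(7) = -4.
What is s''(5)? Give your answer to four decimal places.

3.1964

Let σ_i = s''(x_i). Step sizes h_i = 2, 2, 2, 2; slopes of the chords Δ_i = (y_(i+1) - y_i)/h_i = 3, -7, 3/2, 4.
  2·σ_0 + 8·σ_1 + 2·σ_2 = 6(Δ_1 - Δ_0) = -60
  2·σ_1 + 8·σ_2 + 2·σ_3 = 6(Δ_2 - Δ_1) = 51
  2·σ_2 + 8·σ_3 + 2·σ_4 = 6(Δ_3 - Δ_2) = 15
Clamped end conditions give two more equations: 2h_0·σ_0 + h_0·σ_1 = 6(Δ_0 - s'(-1)) = 0 and h_3·σ_3 + 2h_3·σ_4 = 6(s'(7) - Δ_3) = -48.
Solving the tridiagonal system: σ_0 = 613/112, σ_1 = -613/56, σ_2 = 133/16, σ_3 = 179/56, σ_4 = -1523/112.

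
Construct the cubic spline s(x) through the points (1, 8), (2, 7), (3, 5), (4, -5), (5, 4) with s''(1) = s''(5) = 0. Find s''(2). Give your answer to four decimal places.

Put M_i = s'' at the i-th knot. Here h = (1, 1, 1, 1) and Δ = (-1, -2, -10, 9), so the interior equations h_(i-1)·M_(i-1) + 2(h_(i-1)+h_i)·M_i + h_i·M_(i+1) = 6(Δ_i − Δ_(i-1)) read
  1·M_0 + 4·M_1 + 1·M_2 = 6(Δ_1 - Δ_0) = -6
  1·M_1 + 4·M_2 + 1·M_3 = 6(Δ_2 - Δ_1) = -48
  1·M_2 + 4·M_3 + 1·M_4 = 6(Δ_3 - Δ_2) = 114
Natural end conditions: M_0 = M_4 = 0.
Solving: M_0 = 0, M_1 = 27/7, M_2 = -150/7, M_3 = 237/7, M_4 = 0.

3.8571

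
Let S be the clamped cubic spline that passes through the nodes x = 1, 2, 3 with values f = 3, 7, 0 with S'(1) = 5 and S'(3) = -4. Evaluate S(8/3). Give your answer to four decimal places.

2.2222

Let M_i = S''(x_i). Step sizes h_i = 1, 1; slopes of the chords Δ_i = (y_(i+1) - y_i)/h_i = 4, -7.
  1·M_0 + 4·M_1 + 1·M_2 = 6(Δ_1 - Δ_0) = -66
Clamped end conditions give two more equations: 2h_0·M_0 + h_0·M_1 = 6(Δ_0 - S'(1)) = -6 and h_1·M_1 + 2h_1·M_2 = 6(S'(3) - Δ_1) = 18.
Hence M_0 = 9, M_1 = -24, M_2 = 21.
On [2, 3], S(x) = 7 - 5/2·(x - 2) - 12·(x - 2)² + 15/2·(x - 2)³.
With (x - 2) = 2/3: S(8/3) = 20/9.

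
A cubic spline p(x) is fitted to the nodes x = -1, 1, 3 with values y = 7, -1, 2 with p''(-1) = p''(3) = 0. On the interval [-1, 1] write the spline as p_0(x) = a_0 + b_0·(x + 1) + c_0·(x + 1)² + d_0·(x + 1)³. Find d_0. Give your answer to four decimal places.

0.3438

Let m_i = p''(x_i). Step sizes h_i = 2, 2; slopes of the chords Δ_i = (y_(i+1) - y_i)/h_i = -4, 3/2.
  2·m_0 + 8·m_1 + 2·m_2 = 6(Δ_1 - Δ_0) = 33
Natural end conditions: m_0 = m_2 = 0.
Forward elimination and back-substitution give m_0 = 0, m_1 = 33/8, m_2 = 0.
On [-1, 1], with p_0(x) = a_0 + b_0·(x + 1) + c_0·(x + 1)² + d_0·(x + 1)³: c_0 = m_0/2 = 0, d_0 = (m_1 - m_0)/(6h_0) = 11/32, b_0 = Δ_0 - h_0(2m_0 + m_1)/6 = -43/8.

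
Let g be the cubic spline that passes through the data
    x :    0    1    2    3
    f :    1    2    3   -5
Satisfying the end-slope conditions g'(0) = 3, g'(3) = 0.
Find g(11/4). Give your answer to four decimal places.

-4.0219

Put M_i = g'' at the i-th knot. Here h = (1, 1, 1) and Δ = (1, 1, -8), so the interior equations h_(i-1)·M_(i-1) + 2(h_(i-1)+h_i)·M_i + h_i·M_(i+1) = 6(Δ_i − Δ_(i-1)) read
  1·M_0 + 4·M_1 + 1·M_2 = 6(Δ_1 - Δ_0) = 0
  1·M_1 + 4·M_2 + 1·M_3 = 6(Δ_2 - Δ_1) = -54
Clamped end conditions give two more equations: 2h_0·M_0 + h_0·M_1 = 6(Δ_0 - g'(0)) = -12 and h_2·M_2 + 2h_2·M_3 = 6(g'(3) - Δ_2) = 48.
Solving the tridiagonal system: M_0 = -52/5, M_1 = 44/5, M_2 = -124/5, M_3 = 182/5.
On [2, 3], g(x) = 3 - 29/5·(x - 2) - 62/5·(x - 2)² + 51/5·(x - 2)³.
With (x - 2) = 3/4: g(11/4) = -1287/320.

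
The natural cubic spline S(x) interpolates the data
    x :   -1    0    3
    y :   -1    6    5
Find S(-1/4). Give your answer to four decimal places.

4.5508

Write M_i for S''(x_i). With h_i = 1, 3 and divided differences Δ_i = 7, -1/3, the continuity of S' gives the tridiagonal system
  1·M_0 + 8·M_1 + 3·M_2 = 6(Δ_1 - Δ_0) = -44
Natural end conditions: M_0 = M_2 = 0.
Hence M_0 = 0, M_1 = -11/2, M_2 = 0.
On [-1, 0], S(x) = -1 + 95/12·(x + 1) + 0·(x + 1)² - 11/12·(x + 1)³.
With (x + 1) = 3/4: S(-1/4) = 1165/256.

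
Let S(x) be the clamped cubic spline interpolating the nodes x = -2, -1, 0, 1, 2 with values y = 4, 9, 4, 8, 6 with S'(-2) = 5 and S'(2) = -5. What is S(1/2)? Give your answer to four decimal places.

With M_i denoting the second derivative at x_i, h_i = 1, 1, 1, 1, and Δ_i = (y_(i+1) − y_i)/h_i = 5, -5, 4, -2:
  1·M_0 + 4·M_1 + 1·M_2 = 6(Δ_1 - Δ_0) = -60
  1·M_1 + 4·M_2 + 1·M_3 = 6(Δ_2 - Δ_1) = 54
  1·M_2 + 4·M_3 + 1·M_4 = 6(Δ_3 - Δ_2) = -36
Clamped end conditions give two more equations: 2h_0·M_0 + h_0·M_1 = 6(Δ_0 - S'(-2)) = 0 and h_3·M_3 + 2h_3·M_4 = 6(S'(2) - Δ_3) = -18.
Solving the tridiagonal system: M_0 = 83/7, M_1 = -166/7, M_2 = 23, M_3 = -100/7, M_4 = -13/7.
On [0, 1], S(x) = 4 - 9/7·x + 23/2·x² - 87/14·x³.
With x = 1/2: S(1/2) = 611/112.

5.4554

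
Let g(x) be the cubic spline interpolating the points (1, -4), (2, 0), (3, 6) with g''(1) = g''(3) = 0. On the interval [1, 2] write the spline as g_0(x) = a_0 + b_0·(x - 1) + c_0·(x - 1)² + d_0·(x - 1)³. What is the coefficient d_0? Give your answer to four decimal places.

0.5000

Write m_i for g''(x_i). With h_i = 1, 1 and divided differences Δ_i = 4, 6, the continuity of g' gives the tridiagonal system
  1·m_0 + 4·m_1 + 1·m_2 = 6(Δ_1 - Δ_0) = 12
Natural end conditions: m_0 = m_2 = 0.
Forward elimination and back-substitution give m_0 = 0, m_1 = 3, m_2 = 0.
On [1, 2], with g_0(x) = a_0 + b_0·(x - 1) + c_0·(x - 1)² + d_0·(x - 1)³: c_0 = m_0/2 = 0, d_0 = (m_1 - m_0)/(6h_0) = 1/2, b_0 = Δ_0 - h_0(2m_0 + m_1)/6 = 7/2.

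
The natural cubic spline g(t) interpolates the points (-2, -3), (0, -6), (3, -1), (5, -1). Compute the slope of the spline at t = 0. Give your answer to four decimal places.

Put σ_i = g'' at the i-th knot. Here h = (2, 3, 2) and Δ = (-3/2, 5/3, 0), so the interior equations h_(i-1)·σ_(i-1) + 2(h_(i-1)+h_i)·σ_i + h_i·σ_(i+1) = 6(Δ_i − Δ_(i-1)) read
  2·σ_0 + 10·σ_1 + 3·σ_2 = 6(Δ_1 - Δ_0) = 19
  3·σ_1 + 10·σ_2 + 2·σ_3 = 6(Δ_2 - Δ_1) = -10
Natural end conditions: σ_0 = σ_3 = 0.
Forward elimination and back-substitution give σ_0 = 0, σ_1 = 220/91, σ_2 = -157/91, σ_3 = 0.
On [0, 3], g'(t) = b_1 + 2c_1·t + 3d_1·t² with b_1 = Δ_1 - h_1(2σ_1 + σ_2)/6 = 61/546, c_1 = σ_1/2 = 110/91, d_1 = (σ_2 - σ_1)/(6h_1) = -29/126. So g'(0) = 61/546.

0.1117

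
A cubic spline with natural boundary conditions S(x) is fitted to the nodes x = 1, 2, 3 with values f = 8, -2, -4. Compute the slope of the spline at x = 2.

-6

Let M_i = S''(x_i). Step sizes h_i = 1, 1; slopes of the chords Δ_i = (y_(i+1) - y_i)/h_i = -10, -2.
  1·M_0 + 4·M_1 + 1·M_2 = 6(Δ_1 - Δ_0) = 48
Natural end conditions: M_0 = M_2 = 0.
Solving: M_0 = 0, M_1 = 12, M_2 = 0.
On [2, 3], S'(x) = b_1 + 2c_1·(x - 2) + 3d_1·(x - 2)² with b_1 = Δ_1 - h_1(2M_1 + M_2)/6 = -6, c_1 = M_1/2 = 6, d_1 = (M_2 - M_1)/(6h_1) = -2. So S'(2) = -6.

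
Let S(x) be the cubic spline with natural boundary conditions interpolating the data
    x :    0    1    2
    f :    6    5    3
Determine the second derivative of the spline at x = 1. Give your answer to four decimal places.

Put M_i = S'' at the i-th knot. Here h = (1, 1) and Δ = (-1, -2), so the interior equations h_(i-1)·M_(i-1) + 2(h_(i-1)+h_i)·M_i + h_i·M_(i+1) = 6(Δ_i − Δ_(i-1)) read
  1·M_0 + 4·M_1 + 1·M_2 = 6(Δ_1 - Δ_0) = -6
Natural end conditions: M_0 = M_2 = 0.
Solving the tridiagonal system: M_0 = 0, M_1 = -3/2, M_2 = 0.

-1.5000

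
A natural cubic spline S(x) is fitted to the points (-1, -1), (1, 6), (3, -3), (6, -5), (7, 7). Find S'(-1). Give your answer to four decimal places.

Put M_i = S'' at the i-th knot. Here h = (2, 2, 3, 1) and Δ = (7/2, -9/2, -2/3, 12), so the interior equations h_(i-1)·M_(i-1) + 2(h_(i-1)+h_i)·M_i + h_i·M_(i+1) = 6(Δ_i − Δ_(i-1)) read
  2·M_0 + 8·M_1 + 2·M_2 = 6(Δ_1 - Δ_0) = -48
  2·M_1 + 10·M_2 + 3·M_3 = 6(Δ_2 - Δ_1) = 23
  3·M_2 + 8·M_3 + 1·M_4 = 6(Δ_3 - Δ_2) = 76
Natural end conditions: M_0 = M_4 = 0.
Forward elimination and back-substitution give M_0 = 0, M_1 = -415/67, M_2 = 52/67, M_3 = 617/67, M_4 = 0.
On [-1, 1], S'(x) = b_0 + 2c_0·(x + 1) + 3d_0·(x + 1)² with b_0 = Δ_0 - h_0(2M_0 + M_1)/6 = 2237/402, c_0 = M_0/2 = 0, d_0 = (M_1 - M_0)/(6h_0) = -415/804. So S'(-1) = 2237/402.

5.5647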